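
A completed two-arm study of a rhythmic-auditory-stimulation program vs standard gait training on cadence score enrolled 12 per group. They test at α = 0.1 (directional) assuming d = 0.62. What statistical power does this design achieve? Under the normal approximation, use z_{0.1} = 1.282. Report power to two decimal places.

power ≈ 0.59

For two equal groups, power = Φ(d·√(n/2) − z_{α}).
d·√(n/2) = 0.62 × √(12/2) = 0.62 × 2.449 = 1.519.
z_β = 1.519 − 1.282 = 0.237.
Power = Φ(0.237) = 0.594.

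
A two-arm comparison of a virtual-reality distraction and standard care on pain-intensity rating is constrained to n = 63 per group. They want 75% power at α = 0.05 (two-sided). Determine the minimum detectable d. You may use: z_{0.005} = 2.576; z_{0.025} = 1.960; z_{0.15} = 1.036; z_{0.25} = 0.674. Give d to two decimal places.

d_min ≈ 0.47

For two independent groups of n = 63 each: d_min = (z_{α/2} + z_β)·√(2/n).
z-sum = 1.960 + 0.674 = 2.634.
d_min = 2.634 × √(2/63) = 2.634 × 0.1782 = 0.469.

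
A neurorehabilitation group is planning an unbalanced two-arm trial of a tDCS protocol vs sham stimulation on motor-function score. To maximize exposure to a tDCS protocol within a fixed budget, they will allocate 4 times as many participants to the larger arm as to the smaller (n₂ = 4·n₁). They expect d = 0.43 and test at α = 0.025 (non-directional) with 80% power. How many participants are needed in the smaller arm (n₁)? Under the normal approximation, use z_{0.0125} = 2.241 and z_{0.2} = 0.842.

n₁ = 65

With allocation ratio k = n₂/n₁ = 4, Var(x̄₁−x̄₂) = σ²(1/n₁ + 1/(k·n₁)) = σ²·(k+1)/(k·n₁).
So n₁ = (1 + 1/k)·((z_{α/2} + z_β)/d)² = 1.250 × (3.083/0.43)².
n₁ = 1.250 × 51.41 = 64.3.
Round up: n₁ = 65, giving n₂ = 4 × 65 = 260.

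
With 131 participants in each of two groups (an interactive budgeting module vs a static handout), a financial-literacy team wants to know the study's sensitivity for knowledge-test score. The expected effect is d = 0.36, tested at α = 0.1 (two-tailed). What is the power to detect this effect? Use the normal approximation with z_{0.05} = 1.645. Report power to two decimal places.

For two equal groups, power = Φ(d·√(n/2) − z_{α/2}).
d·√(n/2) = 0.36 × √(131/2) = 0.36 × 8.093 = 2.914.
z_β = 2.914 − 1.645 = 1.269.
Power = Φ(1.269) = 0.898.

power ≈ 0.90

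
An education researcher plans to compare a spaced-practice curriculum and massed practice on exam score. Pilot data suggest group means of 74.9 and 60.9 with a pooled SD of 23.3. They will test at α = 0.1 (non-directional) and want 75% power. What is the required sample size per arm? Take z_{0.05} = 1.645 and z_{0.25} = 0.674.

n = 30 per group

Cohen's d = |M₁ − M₂| / SD_pooled = |74.9 − 60.9| / 23.3 = 14.0 / 23.3 = 0.601.
For two independent groups with equal n: n = 2·((z_{α/2} + z_β) / d)².
z_{α/2} + z_β = 1.645 + 0.674 = 2.319.
n = 2 × (2.319 / 0.601)² = 2 × 3.859² = 2 × 14.89 = 29.8.
Round up to the next whole participant.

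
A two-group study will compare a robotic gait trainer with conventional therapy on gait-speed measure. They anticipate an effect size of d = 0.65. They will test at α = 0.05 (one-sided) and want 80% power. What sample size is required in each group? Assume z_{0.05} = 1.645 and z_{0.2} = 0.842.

For two independent groups with equal n: n = 2·((z_{α} + z_β) / d)².
z_{α} + z_β = 1.645 + 0.842 = 2.487.
n = 2 × (2.487 / 0.65)² = 2 × 3.826² = 2 × 14.64 = 29.3.
Round up to the next whole participant.

n = 30 per group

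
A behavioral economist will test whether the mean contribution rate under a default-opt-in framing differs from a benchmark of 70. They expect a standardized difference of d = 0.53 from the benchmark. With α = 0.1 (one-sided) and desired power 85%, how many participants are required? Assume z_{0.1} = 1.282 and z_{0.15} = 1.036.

n = 20

For a one-sample test: n = ((z_{α} + z_β) / d)².
z_{α} + z_β = 1.282 + 1.036 = 2.318.
n = (2.318 / 0.53)² = 4.374² = 19.13.
Round up.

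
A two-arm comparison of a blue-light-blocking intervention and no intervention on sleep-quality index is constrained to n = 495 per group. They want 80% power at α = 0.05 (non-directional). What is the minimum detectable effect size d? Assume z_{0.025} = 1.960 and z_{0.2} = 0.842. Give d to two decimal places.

d_min ≈ 0.18

For two independent groups of n = 495 each: d_min = (z_{α/2} + z_β)·√(2/n).
z-sum = 1.960 + 0.842 = 2.802.
d_min = 2.802 × √(2/495) = 2.802 × 0.0636 = 0.178.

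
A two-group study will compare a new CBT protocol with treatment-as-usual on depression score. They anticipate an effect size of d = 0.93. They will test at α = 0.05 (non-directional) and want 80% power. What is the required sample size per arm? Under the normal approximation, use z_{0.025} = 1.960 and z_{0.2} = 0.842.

n = 19 per group

For two independent groups with equal n: n = 2·((z_{α/2} + z_β) / d)².
z_{α/2} + z_β = 1.960 + 0.842 = 2.802.
n = 2 × (2.802 / 0.93)² = 2 × 3.013² = 2 × 9.08 = 18.2.
Round up to the next whole participant.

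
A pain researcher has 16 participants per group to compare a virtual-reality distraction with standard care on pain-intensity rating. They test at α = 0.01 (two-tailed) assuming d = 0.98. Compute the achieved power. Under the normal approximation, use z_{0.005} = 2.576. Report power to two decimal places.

power ≈ 0.58

For two equal groups, power = Φ(d·√(n/2) − z_{α/2}).
d·√(n/2) = 0.98 × √(16/2) = 0.98 × 2.828 = 2.772.
z_β = 2.772 − 2.576 = 0.196.
Power = Φ(0.196) = 0.578.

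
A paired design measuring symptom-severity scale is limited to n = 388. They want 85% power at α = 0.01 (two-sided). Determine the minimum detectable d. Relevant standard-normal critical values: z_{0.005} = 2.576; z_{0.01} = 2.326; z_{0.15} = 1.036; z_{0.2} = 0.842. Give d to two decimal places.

For a single sample (or paired design) of n = 388: d_min = (z_{α/2} + z_β)/√n.
z-sum = 2.576 + 1.036 = 3.612.
d_min = 3.612 / √388 = 3.612 / 19.698 = 0.183.

d_min ≈ 0.18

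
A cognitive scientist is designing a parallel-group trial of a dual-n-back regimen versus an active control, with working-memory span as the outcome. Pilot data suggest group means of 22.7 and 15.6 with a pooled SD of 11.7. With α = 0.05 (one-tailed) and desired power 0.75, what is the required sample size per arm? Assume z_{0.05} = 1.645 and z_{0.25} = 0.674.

n = 30 per group

Cohen's d = |M₁ − M₂| / SD_pooled = |22.7 − 15.6| / 11.7 = 7.1 / 11.7 = 0.607.
For two independent groups with equal n: n = 2·((z_{α} + z_β) / d)².
z_{α} + z_β = 1.645 + 0.674 = 2.319.
n = 2 × (2.319 / 0.607)² = 2 × 3.820² = 2 × 14.60 = 29.2.
Round up to the next whole participant.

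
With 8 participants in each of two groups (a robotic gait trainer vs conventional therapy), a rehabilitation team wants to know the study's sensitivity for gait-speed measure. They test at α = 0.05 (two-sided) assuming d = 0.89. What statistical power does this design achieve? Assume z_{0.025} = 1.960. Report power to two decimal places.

For two equal groups, power = Φ(d·√(n/2) − z_{α/2}).
d·√(n/2) = 0.89 × √(8/2) = 0.89 × 2.000 = 1.780.
z_β = 1.780 − 1.960 = -0.180.
Power = Φ(-0.180) = 0.429.

power ≈ 0.43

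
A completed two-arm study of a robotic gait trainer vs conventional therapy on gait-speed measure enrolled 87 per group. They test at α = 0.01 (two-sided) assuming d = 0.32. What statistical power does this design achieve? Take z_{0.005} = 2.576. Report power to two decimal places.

power ≈ 0.32

For two equal groups, power = Φ(d·√(n/2) − z_{α/2}).
d·√(n/2) = 0.32 × √(87/2) = 0.32 × 6.595 = 2.111.
z_β = 2.111 − 2.576 = -0.465.
Power = Φ(-0.465) = 0.321.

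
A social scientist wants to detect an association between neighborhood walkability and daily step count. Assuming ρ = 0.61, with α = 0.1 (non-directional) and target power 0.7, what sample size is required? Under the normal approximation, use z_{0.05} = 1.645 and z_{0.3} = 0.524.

Fisher's z: C = ½·ln((1+r)/(1−r)) = ½·ln(4.1282) = 0.7089.
n = ((z_{α/2} + z_β)/C)² + 3.
(1.645 + 0.524) / 0.7089 = 2.169 / 0.7089 = 3.060.
n = 3.060² + 3 = 9.36 + 3 = 12.4.
Round up.

n = 13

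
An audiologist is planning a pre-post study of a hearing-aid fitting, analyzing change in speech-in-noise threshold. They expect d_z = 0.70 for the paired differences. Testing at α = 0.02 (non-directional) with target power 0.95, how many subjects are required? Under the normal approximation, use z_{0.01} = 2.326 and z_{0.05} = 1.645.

For a paired (one-sample on differences) test: n = ((z_{α/2} + z_β) / d)².
z_{α/2} + z_β = 2.326 + 1.645 = 3.971.
n = (3.971 / 0.70)² = 5.673² = 32.18.
Round up.

n = 33 pairs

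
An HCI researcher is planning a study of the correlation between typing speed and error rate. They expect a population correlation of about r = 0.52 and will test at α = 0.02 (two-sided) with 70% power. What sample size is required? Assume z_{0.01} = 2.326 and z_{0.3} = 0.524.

Fisher's z: C = ½·ln((1+r)/(1−r)) = ½·ln(3.1667) = 0.5763.
n = ((z_{α/2} + z_β)/C)² + 3.
(2.326 + 0.524) / 0.5763 = 2.850 / 0.5763 = 4.945.
n = 4.945² + 3 = 24.46 + 3 = 27.5.
Round up.

n = 28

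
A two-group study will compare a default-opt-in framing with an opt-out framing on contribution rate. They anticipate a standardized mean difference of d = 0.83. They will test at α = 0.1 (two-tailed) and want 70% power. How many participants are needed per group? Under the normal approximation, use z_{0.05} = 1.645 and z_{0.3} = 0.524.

For two independent groups with equal n: n = 2·((z_{α/2} + z_β) / d)².
z_{α/2} + z_β = 1.645 + 0.524 = 2.169.
n = 2 × (2.169 / 0.83)² = 2 × 2.613² = 2 × 6.83 = 13.7.
Round up to the next whole participant.

n = 14 per group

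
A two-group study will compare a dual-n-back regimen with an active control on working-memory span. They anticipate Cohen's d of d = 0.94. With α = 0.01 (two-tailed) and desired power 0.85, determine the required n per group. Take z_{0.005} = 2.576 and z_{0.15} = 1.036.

For two independent groups with equal n: n = 2·((z_{α/2} + z_β) / d)².
z_{α/2} + z_β = 2.576 + 1.036 = 3.612.
n = 2 × (3.612 / 0.94)² = 2 × 3.843² = 2 × 14.77 = 29.5.
Round up to the next whole participant.

n = 30 per group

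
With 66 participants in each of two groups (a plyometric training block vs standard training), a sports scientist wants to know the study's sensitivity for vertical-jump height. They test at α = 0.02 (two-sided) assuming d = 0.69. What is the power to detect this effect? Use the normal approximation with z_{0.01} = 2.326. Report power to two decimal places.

For two equal groups, power = Φ(d·√(n/2) − z_{α/2}).
d·√(n/2) = 0.69 × √(66/2) = 0.69 × 5.745 = 3.964.
z_β = 3.964 − 2.326 = 1.638.
Power = Φ(1.638) = 0.949.

power ≈ 0.95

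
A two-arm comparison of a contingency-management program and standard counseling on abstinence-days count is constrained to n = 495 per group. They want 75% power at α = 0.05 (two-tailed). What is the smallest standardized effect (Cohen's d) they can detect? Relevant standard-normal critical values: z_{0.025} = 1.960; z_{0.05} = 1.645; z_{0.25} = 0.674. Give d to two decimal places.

For two independent groups of n = 495 each: d_min = (z_{α/2} + z_β)·√(2/n).
z-sum = 1.960 + 0.674 = 2.634.
d_min = 2.634 × √(2/495) = 2.634 × 0.0636 = 0.167.

d_min ≈ 0.17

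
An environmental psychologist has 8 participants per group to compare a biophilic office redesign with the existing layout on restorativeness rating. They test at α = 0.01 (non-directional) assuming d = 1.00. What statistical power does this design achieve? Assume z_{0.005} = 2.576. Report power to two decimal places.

For two equal groups, power = Φ(d·√(n/2) − z_{α/2}).
d·√(n/2) = 1.00 × √(8/2) = 1.00 × 2.000 = 2.000.
z_β = 2.000 − 2.576 = -0.576.
Power = Φ(-0.576) = 0.282.

power ≈ 0.28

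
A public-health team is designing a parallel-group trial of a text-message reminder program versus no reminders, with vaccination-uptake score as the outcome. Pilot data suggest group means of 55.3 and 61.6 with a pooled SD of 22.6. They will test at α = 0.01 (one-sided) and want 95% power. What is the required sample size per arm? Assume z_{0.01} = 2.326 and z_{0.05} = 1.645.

Cohen's d = |M₁ − M₂| / SD_pooled = |55.3 − 61.6| / 22.6 = 6.3 / 22.6 = 0.279.
For two independent groups with equal n: n = 2·((z_{α} + z_β) / d)².
z_{α} + z_β = 2.326 + 1.645 = 3.971.
n = 2 × (3.971 / 0.279)² = 2 × 14.233² = 2 × 202.58 = 405.2.
Round up to the next whole participant.

n = 406 per group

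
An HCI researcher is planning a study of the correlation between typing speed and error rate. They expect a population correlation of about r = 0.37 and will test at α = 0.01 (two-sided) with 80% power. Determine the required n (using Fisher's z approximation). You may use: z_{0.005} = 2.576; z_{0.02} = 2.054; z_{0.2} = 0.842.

n = 81

Fisher's z: C = ½·ln((1+r)/(1−r)) = ½·ln(2.1746) = 0.3884.
n = ((z_{α/2} + z_β)/C)² + 3.
(2.576 + 0.842) / 0.3884 = 3.418 / 0.3884 = 8.800.
n = 8.800² + 3 = 77.44 + 3 = 80.4.
Round up.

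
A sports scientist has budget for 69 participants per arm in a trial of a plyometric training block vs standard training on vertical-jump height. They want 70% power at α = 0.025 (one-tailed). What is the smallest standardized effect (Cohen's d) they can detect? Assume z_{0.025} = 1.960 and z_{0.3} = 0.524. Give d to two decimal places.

For two independent groups of n = 69 each: d_min = (z_{α} + z_β)·√(2/n).
z-sum = 1.960 + 0.524 = 2.484.
d_min = 2.484 × √(2/69) = 2.484 × 0.1703 = 0.423.

d_min ≈ 0.42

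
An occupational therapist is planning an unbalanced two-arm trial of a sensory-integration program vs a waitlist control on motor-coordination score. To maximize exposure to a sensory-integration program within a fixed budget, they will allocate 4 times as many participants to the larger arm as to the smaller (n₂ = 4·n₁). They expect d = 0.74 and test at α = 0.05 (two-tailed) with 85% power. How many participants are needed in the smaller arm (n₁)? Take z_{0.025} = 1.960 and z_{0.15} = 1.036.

n₁ = 21

With allocation ratio k = n₂/n₁ = 4, Var(x̄₁−x̄₂) = σ²(1/n₁ + 1/(k·n₁)) = σ²·(k+1)/(k·n₁).
So n₁ = (1 + 1/k)·((z_{α/2} + z_β)/d)² = 1.250 × (2.996/0.74)².
n₁ = 1.250 × 16.39 = 20.5.
Round up: n₁ = 21, giving n₂ = 4 × 21 = 84.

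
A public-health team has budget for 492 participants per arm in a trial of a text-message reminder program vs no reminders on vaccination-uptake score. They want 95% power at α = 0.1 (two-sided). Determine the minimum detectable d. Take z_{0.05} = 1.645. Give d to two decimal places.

For two independent groups of n = 492 each: d_min = (z_{α/2} + z_β)·√(2/n).
z-sum = 1.645 + 1.645 = 3.290.
d_min = 3.290 × √(2/492) = 3.290 × 0.0638 = 0.210.

d_min ≈ 0.21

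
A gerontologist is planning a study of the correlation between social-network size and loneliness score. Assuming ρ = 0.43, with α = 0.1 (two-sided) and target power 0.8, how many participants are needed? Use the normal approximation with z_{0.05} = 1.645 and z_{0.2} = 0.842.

n = 33

Fisher's z: C = ½·ln((1+r)/(1−r)) = ½·ln(2.5088) = 0.4599.
n = ((z_{α/2} + z_β)/C)² + 3.
(1.645 + 0.842) / 0.4599 = 2.487 / 0.4599 = 5.408.
n = 5.408² + 3 = 29.24 + 3 = 32.2.
Round up.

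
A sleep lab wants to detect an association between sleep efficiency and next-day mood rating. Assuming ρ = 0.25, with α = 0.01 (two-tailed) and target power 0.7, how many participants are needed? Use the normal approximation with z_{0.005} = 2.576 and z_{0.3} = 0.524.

Fisher's z: C = ½·ln((1+r)/(1−r)) = ½·ln(1.6667) = 0.2554.
n = ((z_{α/2} + z_β)/C)² + 3.
(2.576 + 0.524) / 0.2554 = 3.100 / 0.2554 = 12.138.
n = 12.138² + 3 = 147.33 + 3 = 150.3.
Round up.

n = 151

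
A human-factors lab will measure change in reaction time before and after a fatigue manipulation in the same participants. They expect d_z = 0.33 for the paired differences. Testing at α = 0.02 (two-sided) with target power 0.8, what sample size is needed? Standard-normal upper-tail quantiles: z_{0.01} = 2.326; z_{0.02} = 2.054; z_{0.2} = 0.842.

n = 93 pairs

For a paired (one-sample on differences) test: n = ((z_{α/2} + z_β) / d)².
z_{α/2} + z_β = 2.326 + 0.842 = 3.168.
n = (3.168 / 0.33)² = 9.600² = 92.16.
Round up.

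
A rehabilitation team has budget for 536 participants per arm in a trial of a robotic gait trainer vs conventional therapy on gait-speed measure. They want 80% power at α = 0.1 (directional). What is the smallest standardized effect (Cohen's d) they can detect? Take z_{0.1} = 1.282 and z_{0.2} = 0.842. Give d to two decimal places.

For two independent groups of n = 536 each: d_min = (z_{α} + z_β)·√(2/n).
z-sum = 1.282 + 0.842 = 2.124.
d_min = 2.124 × √(2/536) = 2.124 × 0.0611 = 0.130.

d_min ≈ 0.13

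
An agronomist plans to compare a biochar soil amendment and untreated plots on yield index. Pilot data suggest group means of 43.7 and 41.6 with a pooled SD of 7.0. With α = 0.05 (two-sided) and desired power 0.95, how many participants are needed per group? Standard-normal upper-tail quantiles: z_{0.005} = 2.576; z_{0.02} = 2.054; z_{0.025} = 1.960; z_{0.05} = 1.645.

Cohen's d = |M₁ − M₂| / SD_pooled = |43.7 − 41.6| / 7.0 = 2.1 / 7.0 = 0.300.
For two independent groups with equal n: n = 2·((z_{α/2} + z_β) / d)².
z_{α/2} + z_β = 1.960 + 1.645 = 3.605.
n = 2 × (3.605 / 0.300)² = 2 × 12.017² = 2 × 144.40 = 288.8.
Round up to the next whole participant.

n = 289 per group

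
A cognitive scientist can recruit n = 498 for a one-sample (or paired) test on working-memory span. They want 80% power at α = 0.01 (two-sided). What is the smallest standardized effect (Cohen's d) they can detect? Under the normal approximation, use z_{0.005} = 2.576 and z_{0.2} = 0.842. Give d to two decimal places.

d_min ≈ 0.15

For a single sample (or paired design) of n = 498: d_min = (z_{α/2} + z_β)/√n.
z-sum = 2.576 + 0.842 = 3.418.
d_min = 3.418 / √498 = 3.418 / 22.316 = 0.153.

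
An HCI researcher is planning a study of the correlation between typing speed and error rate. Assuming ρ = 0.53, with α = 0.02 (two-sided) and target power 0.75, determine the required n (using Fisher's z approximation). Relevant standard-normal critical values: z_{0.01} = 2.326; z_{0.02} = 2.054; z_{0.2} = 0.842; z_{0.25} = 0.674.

Fisher's z: C = ½·ln((1+r)/(1−r)) = ½·ln(3.2553) = 0.5901.
n = ((z_{α/2} + z_β)/C)² + 3.
(2.326 + 0.674) / 0.5901 = 3.000 / 0.5901 = 5.084.
n = 5.084² + 3 = 25.85 + 3 = 28.8.
Round up.

n = 29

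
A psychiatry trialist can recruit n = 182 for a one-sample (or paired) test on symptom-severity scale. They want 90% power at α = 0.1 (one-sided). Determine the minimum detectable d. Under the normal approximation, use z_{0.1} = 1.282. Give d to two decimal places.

d_min ≈ 0.19

For a single sample (or paired design) of n = 182: d_min = (z_{α} + z_β)/√n.
z-sum = 1.282 + 1.282 = 2.564.
d_min = 2.564 / √182 = 2.564 / 13.491 = 0.190.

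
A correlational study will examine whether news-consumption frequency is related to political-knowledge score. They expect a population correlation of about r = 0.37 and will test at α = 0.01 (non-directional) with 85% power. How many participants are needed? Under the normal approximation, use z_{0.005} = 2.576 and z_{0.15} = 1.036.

Fisher's z: C = ½·ln((1+r)/(1−r)) = ½·ln(2.1746) = 0.3884.
n = ((z_{α/2} + z_β)/C)² + 3.
(2.576 + 1.036) / 0.3884 = 3.612 / 0.3884 = 9.300.
n = 9.300² + 3 = 86.48 + 3 = 89.5.
Round up.

n = 90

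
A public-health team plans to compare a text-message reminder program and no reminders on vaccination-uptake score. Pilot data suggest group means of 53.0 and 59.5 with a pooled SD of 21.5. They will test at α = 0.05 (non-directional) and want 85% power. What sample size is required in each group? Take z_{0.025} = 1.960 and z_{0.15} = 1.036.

n = 197 per group

Cohen's d = |M₁ − M₂| / SD_pooled = |53.0 − 59.5| / 21.5 = 6.5 / 21.5 = 0.302.
For two independent groups with equal n: n = 2·((z_{α/2} + z_β) / d)².
z_{α/2} + z_β = 1.960 + 1.036 = 2.996.
n = 2 × (2.996 / 0.302)² = 2 × 9.921² = 2 × 98.42 = 196.8.
Round up to the next whole participant.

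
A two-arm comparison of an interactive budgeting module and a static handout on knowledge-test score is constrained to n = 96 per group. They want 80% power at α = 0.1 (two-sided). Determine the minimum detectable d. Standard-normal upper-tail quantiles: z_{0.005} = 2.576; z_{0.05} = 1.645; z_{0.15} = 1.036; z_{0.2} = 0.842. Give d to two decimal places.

d_min ≈ 0.36

For two independent groups of n = 96 each: d_min = (z_{α/2} + z_β)·√(2/n).
z-sum = 1.645 + 0.842 = 2.487.
d_min = 2.487 × √(2/96) = 2.487 × 0.1443 = 0.359.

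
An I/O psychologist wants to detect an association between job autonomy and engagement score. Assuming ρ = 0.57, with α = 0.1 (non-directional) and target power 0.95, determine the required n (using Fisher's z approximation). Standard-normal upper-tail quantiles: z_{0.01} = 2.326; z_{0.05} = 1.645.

Fisher's z: C = ½·ln((1+r)/(1−r)) = ½·ln(3.6512) = 0.6475.
n = ((z_{α/2} + z_β)/C)² + 3.
(1.645 + 1.645) / 0.6475 = 3.290 / 0.6475 = 5.081.
n = 5.081² + 3 = 25.82 + 3 = 28.8.
Round up.

n = 29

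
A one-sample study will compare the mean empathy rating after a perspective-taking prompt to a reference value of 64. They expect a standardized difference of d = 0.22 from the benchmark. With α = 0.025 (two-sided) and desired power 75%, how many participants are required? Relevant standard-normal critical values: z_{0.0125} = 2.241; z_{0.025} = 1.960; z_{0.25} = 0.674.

For a one-sample test: n = ((z_{α/2} + z_β) / d)².
z_{α/2} + z_β = 2.241 + 0.674 = 2.915.
n = (2.915 / 0.22)² = 13.250² = 175.56.
Round up.

n = 176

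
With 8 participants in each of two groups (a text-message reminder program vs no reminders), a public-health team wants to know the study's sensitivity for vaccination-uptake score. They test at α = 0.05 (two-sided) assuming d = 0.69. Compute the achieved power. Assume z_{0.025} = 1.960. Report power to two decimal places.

For two equal groups, power = Φ(d·√(n/2) − z_{α/2}).
d·√(n/2) = 0.69 × √(8/2) = 0.69 × 2.000 = 1.380.
z_β = 1.380 − 1.960 = -0.580.
Power = Φ(-0.580) = 0.281.

power ≈ 0.28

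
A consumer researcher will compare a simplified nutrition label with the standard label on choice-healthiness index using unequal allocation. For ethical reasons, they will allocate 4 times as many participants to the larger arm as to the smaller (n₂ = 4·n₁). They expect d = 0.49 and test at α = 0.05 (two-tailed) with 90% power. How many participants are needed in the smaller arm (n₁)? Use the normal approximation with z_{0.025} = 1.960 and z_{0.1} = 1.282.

n₁ = 55

With allocation ratio k = n₂/n₁ = 4, Var(x̄₁−x̄₂) = σ²(1/n₁ + 1/(k·n₁)) = σ²·(k+1)/(k·n₁).
So n₁ = (1 + 1/k)·((z_{α/2} + z_β)/d)² = 1.250 × (3.242/0.49)².
n₁ = 1.250 × 43.78 = 54.7.
Round up: n₁ = 55, giving n₂ = 4 × 55 = 220.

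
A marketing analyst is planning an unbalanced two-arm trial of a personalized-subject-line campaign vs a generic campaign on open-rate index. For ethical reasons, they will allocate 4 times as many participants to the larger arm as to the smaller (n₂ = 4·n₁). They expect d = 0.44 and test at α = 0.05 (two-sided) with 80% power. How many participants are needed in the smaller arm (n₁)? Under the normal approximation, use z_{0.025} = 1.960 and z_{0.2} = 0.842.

n₁ = 51

With allocation ratio k = n₂/n₁ = 4, Var(x̄₁−x̄₂) = σ²(1/n₁ + 1/(k·n₁)) = σ²·(k+1)/(k·n₁).
So n₁ = (1 + 1/k)·((z_{α/2} + z_β)/d)² = 1.250 × (2.802/0.44)².
n₁ = 1.250 × 40.55 = 50.7.
Round up: n₁ = 51, giving n₂ = 4 × 51 = 204.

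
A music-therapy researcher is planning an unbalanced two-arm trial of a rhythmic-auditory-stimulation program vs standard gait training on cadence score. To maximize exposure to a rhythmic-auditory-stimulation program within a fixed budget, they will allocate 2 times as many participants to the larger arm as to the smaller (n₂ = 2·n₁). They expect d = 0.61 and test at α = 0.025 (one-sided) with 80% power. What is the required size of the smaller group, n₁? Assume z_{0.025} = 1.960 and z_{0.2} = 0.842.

n₁ = 32

With allocation ratio k = n₂/n₁ = 2, Var(x̄₁−x̄₂) = σ²(1/n₁ + 1/(k·n₁)) = σ²·(k+1)/(k·n₁).
So n₁ = (1 + 1/k)·((z_{α} + z_β)/d)² = 1.500 × (2.802/0.61)².
n₁ = 1.500 × 21.10 = 31.6.
Round up: n₁ = 32, giving n₂ = 2 × 32 = 64.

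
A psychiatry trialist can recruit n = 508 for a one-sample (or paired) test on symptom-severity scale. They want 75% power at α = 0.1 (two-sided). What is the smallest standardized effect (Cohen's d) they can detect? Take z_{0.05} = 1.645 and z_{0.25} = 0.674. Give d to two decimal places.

For a single sample (or paired design) of n = 508: d_min = (z_{α/2} + z_β)/√n.
z-sum = 1.645 + 0.674 = 2.319.
d_min = 2.319 / √508 = 2.319 / 22.539 = 0.103.

d_min ≈ 0.10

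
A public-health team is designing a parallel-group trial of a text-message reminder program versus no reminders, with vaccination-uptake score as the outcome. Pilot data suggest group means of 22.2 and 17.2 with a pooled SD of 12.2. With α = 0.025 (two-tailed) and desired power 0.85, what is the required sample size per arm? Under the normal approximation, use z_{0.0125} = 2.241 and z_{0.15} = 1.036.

Cohen's d = |M₁ − M₂| / SD_pooled = |22.2 − 17.2| / 12.2 = 5.0 / 12.2 = 0.410.
For two independent groups with equal n: n = 2·((z_{α/2} + z_β) / d)².
z_{α/2} + z_β = 2.241 + 1.036 = 3.277.
n = 2 × (3.277 / 0.410)² = 2 × 7.993² = 2 × 63.88 = 127.8.
Round up to the next whole participant.

n = 128 per group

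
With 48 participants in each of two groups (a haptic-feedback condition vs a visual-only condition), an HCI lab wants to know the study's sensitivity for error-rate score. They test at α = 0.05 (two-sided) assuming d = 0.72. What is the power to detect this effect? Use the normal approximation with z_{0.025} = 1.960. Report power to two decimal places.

For two equal groups, power = Φ(d·√(n/2) − z_{α/2}).
d·√(n/2) = 0.72 × √(48/2) = 0.72 × 4.899 = 3.527.
z_β = 3.527 − 1.960 = 1.567.
Power = Φ(1.567) = 0.941.

power ≈ 0.94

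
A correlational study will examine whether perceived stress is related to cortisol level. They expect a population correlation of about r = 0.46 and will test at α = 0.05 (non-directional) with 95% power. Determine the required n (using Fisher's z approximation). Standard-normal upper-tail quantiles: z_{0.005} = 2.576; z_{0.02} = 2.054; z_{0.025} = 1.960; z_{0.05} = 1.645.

n = 56

Fisher's z: C = ½·ln((1+r)/(1−r)) = ½·ln(2.7037) = 0.4973.
n = ((z_{α/2} + z_β)/C)² + 3.
(1.960 + 1.645) / 0.4973 = 3.605 / 0.4973 = 7.249.
n = 7.249² + 3 = 52.55 + 3 = 55.6.
Round up.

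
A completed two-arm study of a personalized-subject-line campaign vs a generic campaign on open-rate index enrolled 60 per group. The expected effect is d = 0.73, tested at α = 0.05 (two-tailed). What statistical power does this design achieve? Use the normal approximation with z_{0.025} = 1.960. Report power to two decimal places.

power ≈ 0.98

For two equal groups, power = Φ(d·√(n/2) − z_{α/2}).
d·√(n/2) = 0.73 × √(60/2) = 0.73 × 5.477 = 3.998.
z_β = 3.998 − 1.960 = 2.038.
Power = Φ(2.038) = 0.979.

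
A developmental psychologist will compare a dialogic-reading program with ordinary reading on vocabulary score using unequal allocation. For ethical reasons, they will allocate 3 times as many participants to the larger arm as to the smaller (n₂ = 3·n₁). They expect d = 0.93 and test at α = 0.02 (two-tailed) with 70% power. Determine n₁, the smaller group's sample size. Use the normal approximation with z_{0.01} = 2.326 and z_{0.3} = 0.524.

n₁ = 13

With allocation ratio k = n₂/n₁ = 3, Var(x̄₁−x̄₂) = σ²(1/n₁ + 1/(k·n₁)) = σ²·(k+1)/(k·n₁).
So n₁ = (1 + 1/k)·((z_{α/2} + z_β)/d)² = 1.333 × (2.850/0.93)².
n₁ = 1.333 × 9.39 = 12.5.
Round up: n₁ = 13, giving n₂ = 3 × 13 = 39.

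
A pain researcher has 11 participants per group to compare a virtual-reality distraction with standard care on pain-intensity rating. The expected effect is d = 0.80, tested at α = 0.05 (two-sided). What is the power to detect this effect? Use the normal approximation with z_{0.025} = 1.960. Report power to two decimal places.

For two equal groups, power = Φ(d·√(n/2) − z_{α/2}).
d·√(n/2) = 0.80 × √(11/2) = 0.80 × 2.345 = 1.876.
z_β = 1.876 − 1.960 = -0.084.
Power = Φ(-0.084) = 0.467.

power ≈ 0.47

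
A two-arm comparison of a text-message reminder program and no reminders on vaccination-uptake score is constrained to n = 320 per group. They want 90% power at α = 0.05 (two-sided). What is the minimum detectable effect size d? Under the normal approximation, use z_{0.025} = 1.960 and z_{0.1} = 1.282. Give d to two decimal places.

For two independent groups of n = 320 each: d_min = (z_{α/2} + z_β)·√(2/n).
z-sum = 1.960 + 1.282 = 3.242.
d_min = 3.242 × √(2/320) = 3.242 × 0.0791 = 0.256.

d_min ≈ 0.26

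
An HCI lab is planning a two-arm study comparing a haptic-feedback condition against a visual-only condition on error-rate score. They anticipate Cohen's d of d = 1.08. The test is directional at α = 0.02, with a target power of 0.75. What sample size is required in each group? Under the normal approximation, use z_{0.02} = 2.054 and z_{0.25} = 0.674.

For two independent groups with equal n: n = 2·((z_{α} + z_β) / d)².
z_{α} + z_β = 2.054 + 0.674 = 2.728.
n = 2 × (2.728 / 1.08)² = 2 × 2.526² = 2 × 6.38 = 12.8.
Round up to the next whole participant.

n = 13 per group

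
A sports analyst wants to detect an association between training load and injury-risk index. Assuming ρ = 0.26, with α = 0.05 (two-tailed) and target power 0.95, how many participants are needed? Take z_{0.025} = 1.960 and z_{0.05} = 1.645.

n = 187

Fisher's z: C = ½·ln((1+r)/(1−r)) = ½·ln(1.7027) = 0.2661.
n = ((z_{α/2} + z_β)/C)² + 3.
(1.960 + 1.645) / 0.2661 = 3.605 / 0.2661 = 13.548.
n = 13.548² + 3 = 183.54 + 3 = 186.5.
Round up.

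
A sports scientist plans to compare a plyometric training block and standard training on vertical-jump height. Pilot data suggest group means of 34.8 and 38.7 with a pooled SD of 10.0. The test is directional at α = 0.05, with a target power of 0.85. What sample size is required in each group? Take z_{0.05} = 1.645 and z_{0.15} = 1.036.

Cohen's d = |M₁ − M₂| / SD_pooled = |34.8 − 38.7| / 10.0 = 3.9 / 10.0 = 0.390.
For two independent groups with equal n: n = 2·((z_{α} + z_β) / d)².
z_{α} + z_β = 1.645 + 1.036 = 2.681.
n = 2 × (2.681 / 0.390)² = 2 × 6.874² = 2 × 47.26 = 94.5.
Round up to the next whole participant.

n = 95 per group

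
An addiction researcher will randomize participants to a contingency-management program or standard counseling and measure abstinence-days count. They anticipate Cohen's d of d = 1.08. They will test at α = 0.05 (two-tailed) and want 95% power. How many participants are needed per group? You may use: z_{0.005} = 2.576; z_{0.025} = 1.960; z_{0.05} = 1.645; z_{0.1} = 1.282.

For two independent groups with equal n: n = 2·((z_{α/2} + z_β) / d)².
z_{α/2} + z_β = 1.960 + 1.645 = 3.605.
n = 2 × (3.605 / 1.08)² = 2 × 3.338² = 2 × 11.14 = 22.3.
Round up to the next whole participant.

n = 23 per group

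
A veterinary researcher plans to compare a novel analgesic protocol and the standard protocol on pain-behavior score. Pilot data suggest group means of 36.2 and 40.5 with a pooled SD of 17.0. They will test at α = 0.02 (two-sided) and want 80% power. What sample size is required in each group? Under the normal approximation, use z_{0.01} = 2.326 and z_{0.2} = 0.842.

n = 314 per group

Cohen's d = |M₁ − M₂| / SD_pooled = |36.2 − 40.5| / 17.0 = 4.3 / 17.0 = 0.253.
For two independent groups with equal n: n = 2·((z_{α/2} + z_β) / d)².
z_{α/2} + z_β = 2.326 + 0.842 = 3.168.
n = 2 × (3.168 / 0.253)² = 2 × 12.522² = 2 × 156.79 = 313.6.
Round up to the next whole participant.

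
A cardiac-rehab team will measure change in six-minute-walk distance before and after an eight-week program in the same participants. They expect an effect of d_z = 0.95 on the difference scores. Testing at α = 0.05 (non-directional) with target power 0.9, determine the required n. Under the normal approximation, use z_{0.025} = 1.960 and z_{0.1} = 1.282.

For a paired (one-sample on differences) test: n = ((z_{α/2} + z_β) / d)².
z_{α/2} + z_β = 1.960 + 1.282 = 3.242.
n = (3.242 / 0.95)² = 3.413² = 11.65.
Round up.

n = 12 pairs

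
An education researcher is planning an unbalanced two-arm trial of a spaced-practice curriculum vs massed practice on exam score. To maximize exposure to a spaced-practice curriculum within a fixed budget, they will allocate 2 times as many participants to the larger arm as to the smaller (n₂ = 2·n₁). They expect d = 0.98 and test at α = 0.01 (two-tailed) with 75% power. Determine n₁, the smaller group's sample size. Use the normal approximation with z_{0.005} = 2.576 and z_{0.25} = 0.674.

n₁ = 17

With allocation ratio k = n₂/n₁ = 2, Var(x̄₁−x̄₂) = σ²(1/n₁ + 1/(k·n₁)) = σ²·(k+1)/(k·n₁).
So n₁ = (1 + 1/k)·((z_{α/2} + z_β)/d)² = 1.500 × (3.250/0.98)².
n₁ = 1.500 × 11.00 = 16.5.
Round up: n₁ = 17, giving n₂ = 2 × 17 = 34.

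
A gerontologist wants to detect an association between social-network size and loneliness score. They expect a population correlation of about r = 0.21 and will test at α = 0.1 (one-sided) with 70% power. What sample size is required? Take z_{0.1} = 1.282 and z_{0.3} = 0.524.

n = 75

Fisher's z: C = ½·ln((1+r)/(1−r)) = ½·ln(1.5316) = 0.2132.
n = ((z_{α} + z_β)/C)² + 3.
(1.282 + 0.524) / 0.2132 = 1.806 / 0.2132 = 8.471.
n = 8.471² + 3 = 71.76 + 3 = 74.8.
Round up.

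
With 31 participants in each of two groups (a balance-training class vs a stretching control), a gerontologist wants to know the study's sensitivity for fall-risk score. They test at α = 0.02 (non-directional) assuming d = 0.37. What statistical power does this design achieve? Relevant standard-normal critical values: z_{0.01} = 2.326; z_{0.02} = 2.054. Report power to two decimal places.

power ≈ 0.19

For two equal groups, power = Φ(d·√(n/2) − z_{α/2}).
d·√(n/2) = 0.37 × √(31/2) = 0.37 × 3.937 = 1.457.
z_β = 1.457 − 2.326 = -0.869.
Power = Φ(-0.869) = 0.192.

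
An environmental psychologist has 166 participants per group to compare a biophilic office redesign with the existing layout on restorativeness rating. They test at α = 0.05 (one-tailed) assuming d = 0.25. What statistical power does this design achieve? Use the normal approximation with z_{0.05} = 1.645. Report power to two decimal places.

power ≈ 0.74

For two equal groups, power = Φ(d·√(n/2) − z_{α}).
d·√(n/2) = 0.25 × √(166/2) = 0.25 × 9.110 = 2.278.
z_β = 2.278 − 1.645 = 0.633.
Power = Φ(0.633) = 0.737.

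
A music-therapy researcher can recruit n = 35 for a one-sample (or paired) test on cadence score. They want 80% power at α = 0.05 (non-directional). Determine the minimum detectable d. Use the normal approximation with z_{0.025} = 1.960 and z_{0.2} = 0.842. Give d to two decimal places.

For a single sample (or paired design) of n = 35: d_min = (z_{α/2} + z_β)/√n.
z-sum = 1.960 + 0.842 = 2.802.
d_min = 2.802 / √35 = 2.802 / 5.916 = 0.474.

d_min ≈ 0.47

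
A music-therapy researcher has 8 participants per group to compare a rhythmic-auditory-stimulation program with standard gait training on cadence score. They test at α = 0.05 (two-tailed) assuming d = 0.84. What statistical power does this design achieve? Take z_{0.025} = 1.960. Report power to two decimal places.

power ≈ 0.39

For two equal groups, power = Φ(d·√(n/2) − z_{α/2}).
d·√(n/2) = 0.84 × √(8/2) = 0.84 × 2.000 = 1.680.
z_β = 1.680 − 1.960 = -0.280.
Power = Φ(-0.280) = 0.390.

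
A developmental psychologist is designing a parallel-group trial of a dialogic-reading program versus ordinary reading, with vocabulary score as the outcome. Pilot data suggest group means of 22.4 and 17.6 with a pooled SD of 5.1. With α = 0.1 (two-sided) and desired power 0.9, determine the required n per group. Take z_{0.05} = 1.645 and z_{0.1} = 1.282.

Cohen's d = |M₁ − M₂| / SD_pooled = |22.4 − 17.6| / 5.1 = 4.8 / 5.1 = 0.941.
For two independent groups with equal n: n = 2·((z_{α/2} + z_β) / d)².
z_{α/2} + z_β = 1.645 + 1.282 = 2.927.
n = 2 × (2.927 / 0.941)² = 2 × 3.111² = 2 × 9.68 = 19.4.
Round up to the next whole participant.

n = 20 per group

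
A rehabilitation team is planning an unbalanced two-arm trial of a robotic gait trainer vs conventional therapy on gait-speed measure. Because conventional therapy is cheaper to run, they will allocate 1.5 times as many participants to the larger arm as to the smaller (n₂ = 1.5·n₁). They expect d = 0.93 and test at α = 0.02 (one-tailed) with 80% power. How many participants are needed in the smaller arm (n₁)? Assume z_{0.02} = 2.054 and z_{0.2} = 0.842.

n₁ = 17

With allocation ratio k = n₂/n₁ = 1.5, Var(x̄₁−x̄₂) = σ²(1/n₁ + 1/(k·n₁)) = σ²·(k+1)/(k·n₁).
So n₁ = (1 + 1/k)·((z_{α} + z_β)/d)² = 1.667 × (2.896/0.93)².
n₁ = 1.667 × 9.70 = 16.2.
Round up: n₁ = 17, giving n₂ = ⌈1.5 × 17⌉ = ⌈25.5⌉ = 26.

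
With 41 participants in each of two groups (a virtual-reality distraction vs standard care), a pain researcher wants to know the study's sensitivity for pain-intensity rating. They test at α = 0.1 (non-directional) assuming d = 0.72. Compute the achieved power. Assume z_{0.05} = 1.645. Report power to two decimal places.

power ≈ 0.95

For two equal groups, power = Φ(d·√(n/2) − z_{α/2}).
d·√(n/2) = 0.72 × √(41/2) = 0.72 × 4.528 = 3.260.
z_β = 3.260 − 1.645 = 1.615.
Power = Φ(1.615) = 0.947.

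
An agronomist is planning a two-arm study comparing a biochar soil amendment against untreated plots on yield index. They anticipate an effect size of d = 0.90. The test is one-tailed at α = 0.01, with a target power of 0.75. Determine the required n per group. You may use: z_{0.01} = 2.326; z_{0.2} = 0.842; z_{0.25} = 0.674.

n = 23 per group

For two independent groups with equal n: n = 2·((z_{α} + z_β) / d)².
z_{α} + z_β = 2.326 + 0.674 = 3.000.
n = 2 × (3.000 / 0.90)² = 2 × 3.333² = 2 × 11.11 = 22.2.
Round up to the next whole participant.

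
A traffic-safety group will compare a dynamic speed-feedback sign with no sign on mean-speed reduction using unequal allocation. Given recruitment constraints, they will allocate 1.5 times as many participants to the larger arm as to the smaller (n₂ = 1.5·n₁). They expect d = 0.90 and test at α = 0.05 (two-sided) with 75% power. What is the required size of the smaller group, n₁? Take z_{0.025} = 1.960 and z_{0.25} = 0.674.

With allocation ratio k = n₂/n₁ = 1.5, Var(x̄₁−x̄₂) = σ²(1/n₁ + 1/(k·n₁)) = σ²·(k+1)/(k·n₁).
So n₁ = (1 + 1/k)·((z_{α/2} + z_β)/d)² = 1.667 × (2.634/0.90)².
n₁ = 1.667 × 8.57 = 14.3.
Round up: n₁ = 15, giving n₂ = ⌈1.5 × 15⌉ = ⌈22.5⌉ = 23.

n₁ = 15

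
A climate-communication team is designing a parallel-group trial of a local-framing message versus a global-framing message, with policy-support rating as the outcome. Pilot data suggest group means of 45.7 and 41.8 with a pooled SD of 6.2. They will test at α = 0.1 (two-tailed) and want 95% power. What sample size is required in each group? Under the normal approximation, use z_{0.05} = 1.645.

Cohen's d = |M₁ − M₂| / SD_pooled = |45.7 − 41.8| / 6.2 = 3.9 / 6.2 = 0.629.
For two independent groups with equal n: n = 2·((z_{α/2} + z_β) / d)².
z_{α/2} + z_β = 1.645 + 1.645 = 3.290.
n = 2 × (3.290 / 0.629)² = 2 × 5.231² = 2 × 27.36 = 54.7.
Round up to the next whole participant.

n = 55 per group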